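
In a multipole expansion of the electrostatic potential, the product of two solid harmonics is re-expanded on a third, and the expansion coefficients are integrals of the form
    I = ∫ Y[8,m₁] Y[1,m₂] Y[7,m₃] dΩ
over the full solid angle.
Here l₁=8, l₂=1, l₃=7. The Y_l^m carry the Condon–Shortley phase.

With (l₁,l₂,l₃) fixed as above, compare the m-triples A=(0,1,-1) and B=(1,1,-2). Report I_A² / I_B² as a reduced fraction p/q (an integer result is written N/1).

Shared (l₁,l₂,l₃)=(8,1,7): N and (l;000)² cancel in I_A²/I_B².
A: Δ = 2!·14!·0!/17! = 1/2040; Racah Σ t=2..2: t=2:+1/58060800 = 1/58060800; ⇒ 3j(8 1 7; 0 1 -1)² = 7/510, sgn +1
B: Δ = 2!·14!·0!/17! = 1/2040; Racah Σ t=2..2: t=2:+1/87091200 = 1/87091200; ⇒ 3j(8 1 7; 1 1 -2)² = 7/680, sgn -1
I_A²/I_B² = (7/510)/(7/680) = 4/3

4/3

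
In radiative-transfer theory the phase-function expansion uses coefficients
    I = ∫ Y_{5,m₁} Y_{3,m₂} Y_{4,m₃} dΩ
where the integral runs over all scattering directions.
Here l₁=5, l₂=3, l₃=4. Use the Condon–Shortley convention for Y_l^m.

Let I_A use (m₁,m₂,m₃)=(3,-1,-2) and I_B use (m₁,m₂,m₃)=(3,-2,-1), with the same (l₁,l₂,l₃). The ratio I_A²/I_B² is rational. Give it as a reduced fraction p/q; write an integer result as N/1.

81/5

l's match ⇒ only the (l;m) 3-j factors differ between A and B.
A: triangle coeff Δ(5,3,4) = 1/180180; Σ_t [0,2]: t=0:+1/2304 t=1:−1/720 t=2:+1/5760 = -1/1280; (3j)²=27/1430 [(5 3 4; 3 -1 -2)], sign=-1
B: triangle coeff Δ(5,3,4) = 1/180180; Σ_t [0,1]: t=0:+1/1152 t=1:−1/1440 = 1/5760; (3j)²=1/858 [(5 3 4; 3 -2 -1)], sign=-1
I_A²/I_B² = (27/1430)/(1/858) = 81/5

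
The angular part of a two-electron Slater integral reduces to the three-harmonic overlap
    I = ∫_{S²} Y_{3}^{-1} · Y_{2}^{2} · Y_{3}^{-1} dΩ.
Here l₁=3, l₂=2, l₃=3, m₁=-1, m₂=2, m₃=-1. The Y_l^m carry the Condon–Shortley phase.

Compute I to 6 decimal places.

m-sum 0 ✓  L=8 even ✓  1≤3≤5 ✓
Π(2lᵢ+1) = 7×5×7 = 245
triangle coeff Δ(3,2,3) = 1/3780
Σ_t [0,2]: t=0:+1/24 t=1:−1/4 t=2:+1/24 = -1/6
(3j)²=4/105 [(3 2 3; 0 0 0)], sign=+1
Σ_t [2,2]: t=2:+1/16 = 1/16
(3j)²=2/35 [(3 2 3; -1 2 -1)], sign=+1
⇒ 4πI² = 8/15
I = (+1)√(8/15/(4π)) = 0.20601291

0.206013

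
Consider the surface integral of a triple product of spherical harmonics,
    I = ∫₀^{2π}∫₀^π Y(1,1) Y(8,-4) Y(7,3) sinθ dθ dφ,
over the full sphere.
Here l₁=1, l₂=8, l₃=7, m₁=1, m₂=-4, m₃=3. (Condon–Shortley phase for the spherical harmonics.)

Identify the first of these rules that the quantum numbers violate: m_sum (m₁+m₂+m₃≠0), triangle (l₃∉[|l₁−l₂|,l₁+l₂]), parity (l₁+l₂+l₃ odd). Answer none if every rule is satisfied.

m₁+m₂+m₃ = 1 − 4 + 3 = 0  ✓
triangle: |1−8|=7 ≤ l₃=7 ≤ 1+8=9  ✓
parity: l₁+l₂+l₃ = 16 is even  ✓

none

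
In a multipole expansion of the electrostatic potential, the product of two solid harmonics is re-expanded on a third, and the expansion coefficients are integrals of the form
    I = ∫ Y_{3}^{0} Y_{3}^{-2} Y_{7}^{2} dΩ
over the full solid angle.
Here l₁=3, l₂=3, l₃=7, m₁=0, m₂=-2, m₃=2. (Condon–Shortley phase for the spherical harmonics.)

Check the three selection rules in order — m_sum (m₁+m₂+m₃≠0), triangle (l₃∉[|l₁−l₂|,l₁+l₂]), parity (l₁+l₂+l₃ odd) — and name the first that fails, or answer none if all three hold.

Σmᵢ = 0  ✓
l₃∈[|l₁−l₂|,l₁+l₂]=[0,6], have l₃=7  ✗
Σlᵢ = 13 ⇒ odd

triangle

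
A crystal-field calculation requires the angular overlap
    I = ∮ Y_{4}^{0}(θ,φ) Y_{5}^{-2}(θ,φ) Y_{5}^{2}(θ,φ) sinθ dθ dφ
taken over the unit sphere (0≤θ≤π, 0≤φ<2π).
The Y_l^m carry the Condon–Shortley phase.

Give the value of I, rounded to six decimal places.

Checks pass: Σm=0; 14 even; l₃=5∈[1,9].
(2·4+1)(2·5+1)(2·5+1) = 1089
Δ: 4! 4! 6! / 15! → 1/3153150
sum: t=0:+1/69120 t=1:−1/1728 t=2:+1/576 t=3:−1/1728 t=4:+1/69120 = 7/11520
3j²(4 5 5; 0 0 0) = Δ·Π!·Σ² = 2/143  (sign -1)
sum: t=0:+1/20736 t=1:−1/1728 t=2:+1/1920 t=3:−1/25920 = -1/20736
3j²(4 5 5; 0 -2 2) = Δ·Π!·Σ² = 1/2574  (sign +1)
combine: 4πI² = 1089·2/143·1/2574 = 1/169
take √, sign -1: I = -0.02169960

-0.021700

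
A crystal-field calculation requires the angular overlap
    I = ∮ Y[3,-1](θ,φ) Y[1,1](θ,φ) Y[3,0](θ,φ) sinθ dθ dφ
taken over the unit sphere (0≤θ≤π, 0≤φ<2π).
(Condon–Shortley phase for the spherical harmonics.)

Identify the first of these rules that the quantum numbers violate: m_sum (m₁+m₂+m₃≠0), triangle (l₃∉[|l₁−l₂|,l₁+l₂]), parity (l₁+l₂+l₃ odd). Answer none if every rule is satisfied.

Σmᵢ = 0  ✓
l₃∈[|l₁−l₂|,l₁+l₂]=[2,4], have l₃=3  ✓
Σlᵢ = 7 ⇒ odd  ✗

parity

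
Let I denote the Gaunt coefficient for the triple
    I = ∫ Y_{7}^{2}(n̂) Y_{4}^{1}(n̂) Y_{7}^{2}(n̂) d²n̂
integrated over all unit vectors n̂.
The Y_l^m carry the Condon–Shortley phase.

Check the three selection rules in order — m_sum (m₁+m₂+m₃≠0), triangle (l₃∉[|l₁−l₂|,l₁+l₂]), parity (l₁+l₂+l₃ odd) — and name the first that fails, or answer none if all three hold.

m_sum

Σmᵢ = 5  ✗
l₃∈[|l₁−l₂|,l₁+l₂]=[3,11], have l₃=7
Σlᵢ = 18 ⇒ even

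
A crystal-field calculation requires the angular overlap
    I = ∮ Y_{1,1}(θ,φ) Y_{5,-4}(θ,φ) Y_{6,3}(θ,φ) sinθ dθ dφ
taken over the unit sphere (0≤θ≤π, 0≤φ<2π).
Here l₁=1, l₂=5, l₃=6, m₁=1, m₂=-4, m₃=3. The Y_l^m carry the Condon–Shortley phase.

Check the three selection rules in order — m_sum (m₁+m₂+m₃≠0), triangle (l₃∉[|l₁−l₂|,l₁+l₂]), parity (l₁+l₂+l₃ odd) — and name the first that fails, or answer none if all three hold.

none

azimuthal sum: 1 − 4 + 3 = 0  ✓
4 ≤ 6 ≤ 6 (triangle on l)  ✓
L = 1 + 5 + 6 = 12 (even)  ✓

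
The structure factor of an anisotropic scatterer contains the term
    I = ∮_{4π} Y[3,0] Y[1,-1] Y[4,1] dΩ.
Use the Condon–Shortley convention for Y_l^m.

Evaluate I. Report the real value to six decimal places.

-0.194664

m-sum 0 ✓  L=8 even ✓  2≤4≤4 ✓
Π(2lᵢ+1) = 7×3×9 = 189
triangle coeff Δ(3,1,4) = 1/252
Σ_t [0,0]: t=0:+1/36 = 1/36
(3j)²=4/63 [(3 1 4; 0 0 0)], sign=+1
Σ_t [0,0]: t=0:+1/72 = 1/72
(3j)²=5/126 [(3 1 4; 0 -1 1)], sign=-1
⇒ 4πI² = 10/21
I = (-1)√(10/21/(4π)) = -0.19466390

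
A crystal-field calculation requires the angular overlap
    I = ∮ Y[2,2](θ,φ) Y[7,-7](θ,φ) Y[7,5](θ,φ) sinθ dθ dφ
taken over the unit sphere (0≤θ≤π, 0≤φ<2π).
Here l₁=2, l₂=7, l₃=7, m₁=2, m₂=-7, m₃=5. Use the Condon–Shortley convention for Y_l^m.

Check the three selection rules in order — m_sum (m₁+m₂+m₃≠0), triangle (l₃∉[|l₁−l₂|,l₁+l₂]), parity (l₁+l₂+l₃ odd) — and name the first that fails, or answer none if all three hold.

azimuthal sum: 2 − 7 + 5 = 0  ✓
5 ≤ 7 ≤ 9 (triangle on l)  ✓
L = 2 + 7 + 7 = 16 (even)  ✓

none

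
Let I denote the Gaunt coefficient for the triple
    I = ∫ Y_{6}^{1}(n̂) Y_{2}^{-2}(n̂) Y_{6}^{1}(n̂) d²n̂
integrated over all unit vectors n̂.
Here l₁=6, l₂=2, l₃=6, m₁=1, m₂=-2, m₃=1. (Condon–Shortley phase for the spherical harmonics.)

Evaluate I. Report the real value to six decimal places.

0.196649

m-sum 0 ✓  L=14 even ✓  4≤6≤8 ✓
Π(2lᵢ+1) = 13×5×13 = 845
triangle coeff Δ(6,2,6) = 1/90090
Σ_t [0,2]: t=0:+1/69120 t=1:−1/14400 t=2:+1/69120 = -7/172800
(3j)²=14/715 [(6 2 6; 0 0 0)], sign=-1
Σ_t [0,0]: t=0:+1/57600 = 1/57600
(3j)²=21/715 [(6 2 6; 1 -2 1)], sign=-1
⇒ 4πI² = 294/605
I = (+1)√(294/605/(4π)) = 0.19664868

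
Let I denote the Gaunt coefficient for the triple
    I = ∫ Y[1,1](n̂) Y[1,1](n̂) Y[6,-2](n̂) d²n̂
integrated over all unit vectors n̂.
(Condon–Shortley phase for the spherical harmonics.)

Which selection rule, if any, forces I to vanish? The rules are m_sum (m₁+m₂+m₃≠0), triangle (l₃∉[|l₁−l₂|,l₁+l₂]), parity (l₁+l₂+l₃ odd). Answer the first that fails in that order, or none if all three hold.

m₁+m₂+m₃ = 1 + 1 − 2 = 0  ✓
triangle: |1−1|=0 ≤ l₃=6 ≤ 1+1=2  ✗
parity: l₁+l₂+l₃ = 8 is even

triangle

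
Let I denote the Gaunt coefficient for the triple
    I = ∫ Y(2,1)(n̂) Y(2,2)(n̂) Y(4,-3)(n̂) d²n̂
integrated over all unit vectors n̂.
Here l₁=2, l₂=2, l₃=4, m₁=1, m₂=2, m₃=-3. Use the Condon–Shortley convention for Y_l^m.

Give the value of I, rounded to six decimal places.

Rules hold: Σm=0, L=8 even, 0≤4≤4.
N = 5·5·9 = 225
Δ = 0!·4!·4!/9! = 1/630
Racah Σ t=0..0: t=0:+1/16 = 1/16
⇒ 3j(2 2 4; 0 0 0)² = 2/35, sgn +1
Racah Σ t=0..0: t=0:+1/144 = 1/144
⇒ 3j(2 2 4; 1 2 -3)² = 1/18, sgn -1
4πI² = N·(3j₀)²·(3jₘ)² = 5/7
I = -1·√(0.714286/4π) = -0.23841361

-0.238414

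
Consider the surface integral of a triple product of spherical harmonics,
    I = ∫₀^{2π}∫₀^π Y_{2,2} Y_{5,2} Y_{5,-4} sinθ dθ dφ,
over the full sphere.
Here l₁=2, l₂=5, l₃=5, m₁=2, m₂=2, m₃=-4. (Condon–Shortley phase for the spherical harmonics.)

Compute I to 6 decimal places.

Rules hold: Σm=0, L=12 even, 3≤5≤7.
N = 5·11·11 = 605
Δ = 2!·2!·8!/13! = 1/38610
Racah Σ t=0..2: t=0:+1/2880 t=1:−1/576 t=2:+1/2880 = -1/960
⇒ 3j(2 5 5; 0 0 0)² = 10/429, sgn +1
Racah Σ t=0..0: t=0:+1/20160 = 1/20160
⇒ 3j(2 5 5; 2 2 -4)² = 12/715, sgn -1
4πI² = N·(3j₀)²·(3jₘ)² = 40/169
I = -1·√(0.236686/4π) = -0.13724032

-0.137240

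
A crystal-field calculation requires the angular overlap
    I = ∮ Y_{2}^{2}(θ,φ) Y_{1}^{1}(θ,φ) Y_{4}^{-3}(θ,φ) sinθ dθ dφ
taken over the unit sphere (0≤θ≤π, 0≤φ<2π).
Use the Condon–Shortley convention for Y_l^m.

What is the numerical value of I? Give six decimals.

0.000000

|2−1|≤4≤2+1 violated ⇒ I = 0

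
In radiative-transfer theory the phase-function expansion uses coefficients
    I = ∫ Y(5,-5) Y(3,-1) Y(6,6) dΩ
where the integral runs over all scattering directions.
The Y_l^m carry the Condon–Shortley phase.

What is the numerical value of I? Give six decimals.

-0.207001

m-sum 0 ✓  L=14 even ✓  2≤6≤8 ✓
Π(2lᵢ+1) = 11×7×13 = 1001
triangle coeff Δ(5,3,6) = 1/675675
Σ_t [0,2]: t=0:+1/8640 t=1:−1/2304 t=2:+1/8640 = -7/34560
(3j)²=7/429 [(5 3 6; 0 0 0)], sign=-1
Σ_t [2,2]: t=2:+1/1935360 = 1/1935360
(3j)²=3/91 [(5 3 6; -5 -1 6)], sign=+1
⇒ 4πI² = 7/13
I = (-1)√(7/13/(4π)) = -0.20700098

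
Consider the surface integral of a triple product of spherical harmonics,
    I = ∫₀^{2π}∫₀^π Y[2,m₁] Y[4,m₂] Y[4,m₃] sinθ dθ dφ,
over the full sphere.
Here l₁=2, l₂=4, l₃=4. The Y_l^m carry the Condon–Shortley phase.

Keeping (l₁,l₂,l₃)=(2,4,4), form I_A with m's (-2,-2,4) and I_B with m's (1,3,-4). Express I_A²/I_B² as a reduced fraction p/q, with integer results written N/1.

2/7

Shared (l₁,l₂,l₃)=(2,4,4): N and (l;000)² cancel in I_A²/I_B².
A: Δ = 2!·2!·6!/11! = 1/13860; Racah Σ t=2..2: t=2:+1/2880 = 1/2880; ⇒ 3j(2 4 4; -2 -2 4)² = 2/165, sgn +1
B: Δ = 2!·2!·6!/11! = 1/13860; Racah Σ t=1..1: t=1:−1/1440 = -1/1440; ⇒ 3j(2 4 4; 1 3 -4)² = 7/165, sgn -1
I_A²/I_B² = (2/165)/(7/165) = 2/7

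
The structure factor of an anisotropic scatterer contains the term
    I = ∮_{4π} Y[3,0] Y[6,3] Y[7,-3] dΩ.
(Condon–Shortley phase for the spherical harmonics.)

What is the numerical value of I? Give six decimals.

m-sum 0 ✓  L=16 even ✓  3≤7≤9 ✓
Π(2lᵢ+1) = 7×13×15 = 1365
triangle coeff Δ(3,6,7) = 1/2042040
Σ_t [0,2]: t=0:+1/207360 t=1:−1/57600 t=2:+1/207360 = -1/129600
(3j)²=168/12155 [(3 6 7; 0 0 0)], sign=+1
Σ_t [0,2]: t=0:+1/4354560 t=1:−1/322560 t=2:+1/362880 = -1/8709120
(3j)²=3/68068 [(3 6 7; 0 3 -3)], sign=-1
⇒ 4πI² = 378/454597
I = (-1)√(378/454597/(4π)) = -0.00813444

-0.008134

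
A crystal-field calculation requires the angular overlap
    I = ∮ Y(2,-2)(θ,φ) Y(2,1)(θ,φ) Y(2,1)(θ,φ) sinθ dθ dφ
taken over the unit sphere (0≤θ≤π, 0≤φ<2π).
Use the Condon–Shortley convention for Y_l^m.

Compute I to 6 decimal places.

0.220728

Checks pass: Σm=0; 6 even; l₃=2∈[0,4].
(2·2+1)(2·2+1)(2·2+1) = 125
Δ: 2! 2! 2! / 7! → 1/630
sum: t=0:+1/8 t=1:−1/1 t=2:+1/8 = -3/4
3j²(2 2 2; 0 0 0) = Δ·Π!·Σ² = 2/35  (sign -1)
sum: t=2:+1/4 = 1/4
3j²(2 2 2; -2 1 1) = Δ·Π!·Σ² = 3/35  (sign -1)
combine: 4πI² = 125·2/35·3/35 = 30/49
take √, sign +1: I = 0.22072812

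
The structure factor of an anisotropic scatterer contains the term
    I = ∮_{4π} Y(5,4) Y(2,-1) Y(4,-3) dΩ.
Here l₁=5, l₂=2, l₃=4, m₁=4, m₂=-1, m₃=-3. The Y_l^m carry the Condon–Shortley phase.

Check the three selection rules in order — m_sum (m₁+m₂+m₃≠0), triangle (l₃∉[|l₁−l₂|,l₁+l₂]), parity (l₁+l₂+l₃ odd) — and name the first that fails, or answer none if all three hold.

m₁+m₂+m₃ = 4 − 1 − 3 = 0  ✓
triangle: |5−2|=3 ≤ l₃=4 ≤ 5+2=7  ✓
parity: l₁+l₂+l₃ = 11 is odd  ✗

parity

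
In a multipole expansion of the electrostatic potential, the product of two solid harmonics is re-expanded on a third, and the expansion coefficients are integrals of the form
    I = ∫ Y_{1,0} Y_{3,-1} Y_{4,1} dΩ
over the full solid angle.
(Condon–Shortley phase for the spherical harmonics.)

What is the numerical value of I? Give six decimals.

Checks pass: Σm=0; 8 even; l₃=4∈[2,4].
(2·1+1)(2·3+1)(2·4+1) = 189
Δ: 0! 2! 6! / 9! → 1/252
sum: t=0:+1/36 = 1/36
3j²(1 3 4; 0 0 0) = Δ·Π!·Σ² = 4/63  (sign +1)
sum: t=0:+1/48 = 1/48
3j²(1 3 4; 0 -1 1) = Δ·Π!·Σ² = 5/84  (sign -1)
combine: 4πI² = 189·4/63·5/84 = 5/7
take √, sign -1: I = -0.23841361

-0.238414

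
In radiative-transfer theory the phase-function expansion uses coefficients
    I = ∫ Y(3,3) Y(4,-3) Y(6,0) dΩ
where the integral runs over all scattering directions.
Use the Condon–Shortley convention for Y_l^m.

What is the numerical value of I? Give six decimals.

l₁+l₂+l₃=13 is odd: 3j(l;000)=0 ⇒ I=0

0.000000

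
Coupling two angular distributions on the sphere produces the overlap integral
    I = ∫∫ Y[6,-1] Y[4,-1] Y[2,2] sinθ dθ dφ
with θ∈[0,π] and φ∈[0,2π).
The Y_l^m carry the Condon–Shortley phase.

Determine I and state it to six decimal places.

-0.094091

Rules hold: Σm=0, L=12 even, 2≤2≤10.
N = 13·9·5 = 585
Δ = 8!·4!·0!/13! = 1/6435
Racah Σ t=4..4: t=4:+1/2304 = 1/2304
⇒ 3j(6 4 2; 0 0 0)² = 5/143, sgn +1
Racah Σ t=3..3: t=3:−1/17280 = -1/17280
⇒ 3j(6 4 2; -1 -1 2)² = 7/1287, sgn -1
4πI² = N·(3j₀)²·(3jₘ)² = 175/1573
I = -1·√(0.111252/4π) = -0.09409136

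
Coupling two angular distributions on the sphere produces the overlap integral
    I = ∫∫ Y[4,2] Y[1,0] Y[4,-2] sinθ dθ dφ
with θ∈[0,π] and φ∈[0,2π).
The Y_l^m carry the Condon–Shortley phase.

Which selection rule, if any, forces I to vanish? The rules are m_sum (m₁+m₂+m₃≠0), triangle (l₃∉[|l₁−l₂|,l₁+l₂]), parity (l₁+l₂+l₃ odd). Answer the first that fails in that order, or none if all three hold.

parity

m₁+m₂+m₃ = 2 + 0 − 2 = 0  ✓
triangle: |4−1|=3 ≤ l₃=4 ≤ 4+1=5  ✓
parity: l₁+l₂+l₃ = 9 is odd  ✗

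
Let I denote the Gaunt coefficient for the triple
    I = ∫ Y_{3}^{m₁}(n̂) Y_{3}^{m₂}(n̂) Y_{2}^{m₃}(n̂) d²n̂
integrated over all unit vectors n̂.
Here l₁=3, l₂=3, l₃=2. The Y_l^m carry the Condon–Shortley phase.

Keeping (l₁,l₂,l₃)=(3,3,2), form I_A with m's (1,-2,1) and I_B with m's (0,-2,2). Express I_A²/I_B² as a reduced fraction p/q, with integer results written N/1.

3/4

Same 3,3,2: normalisation and zero-m 3j drop out of the ratio.
A: Δ: 4! 2! 2! / 9! → 1/3780; sum: t=0:+1/48 t=1:−1/12 = -1/16; 3j²(3 3 2; 1 -2 1) = Δ·Π!·Σ² = 1/28  (sign +1)
B: Δ: 4! 2! 2! / 9! → 1/3780; sum: t=1:−1/24 = -1/24; 3j²(3 3 2; 0 -2 2) = Δ·Π!·Σ² = 1/21  (sign -1)
I_A²/I_B² = (1/28)/(1/21) = 3/4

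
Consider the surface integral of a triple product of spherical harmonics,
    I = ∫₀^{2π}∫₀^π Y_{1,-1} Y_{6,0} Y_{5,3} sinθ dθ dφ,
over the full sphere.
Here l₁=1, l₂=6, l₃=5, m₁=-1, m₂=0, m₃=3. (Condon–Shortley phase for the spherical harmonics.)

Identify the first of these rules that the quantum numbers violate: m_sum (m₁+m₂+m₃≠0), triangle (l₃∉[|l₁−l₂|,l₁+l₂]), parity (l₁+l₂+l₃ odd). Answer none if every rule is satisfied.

azimuthal sum: -1 + 0 + 3 = 2  ✗
5 ≤ 5 ≤ 7 (triangle on l)
L = 1 + 6 + 5 = 12 (even)

m_sum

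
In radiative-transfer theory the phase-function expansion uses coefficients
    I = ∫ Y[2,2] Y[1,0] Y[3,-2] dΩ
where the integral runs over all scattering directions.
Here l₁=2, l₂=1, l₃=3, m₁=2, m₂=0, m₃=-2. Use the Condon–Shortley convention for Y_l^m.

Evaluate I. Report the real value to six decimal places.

Rules hold: Σm=0, L=6 even, 1≤3≤3.
N = 5·3·7 = 105
Δ = 0!·4!·2!/7! = 1/105
Racah Σ t=0..0: t=0:+1/4 = 1/4
⇒ 3j(2 1 3; 0 0 0)² = 3/35, sgn -1
Racah Σ t=0..0: t=0:+1/24 = 1/24
⇒ 3j(2 1 3; 2 0 -2)² = 1/21, sgn -1
4πI² = N·(3j₀)²·(3jₘ)² = 3/7
I = +1·√(0.428571/4π) = 0.18467439

0.184674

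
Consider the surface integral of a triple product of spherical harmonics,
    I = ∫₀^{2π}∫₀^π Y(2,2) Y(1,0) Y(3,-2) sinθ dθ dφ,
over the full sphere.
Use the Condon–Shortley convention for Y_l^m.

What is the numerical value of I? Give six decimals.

m-sum 0 ✓  L=6 even ✓  1≤3≤3 ✓
Π(2lᵢ+1) = 5×3×7 = 105
triangle coeff Δ(2,1,3) = 1/105
Σ_t [0,0]: t=0:+1/4 = 1/4
(3j)²=3/35 [(2 1 3; 0 0 0)], sign=-1
Σ_t [0,0]: t=0:+1/24 = 1/24
(3j)²=1/21 [(2 1 3; 2 0 -2)], sign=-1
⇒ 4πI² = 3/7
I = (+1)√(3/7/(4π)) = 0.18467439

0.184674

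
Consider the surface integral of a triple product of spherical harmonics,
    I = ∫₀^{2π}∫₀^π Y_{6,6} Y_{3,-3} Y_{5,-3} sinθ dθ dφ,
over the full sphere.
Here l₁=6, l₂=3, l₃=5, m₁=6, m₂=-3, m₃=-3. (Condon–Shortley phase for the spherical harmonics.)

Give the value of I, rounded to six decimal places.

-0.119512

m-sum 0 ✓  L=14 even ✓  3≤5≤9 ✓
Π(2lᵢ+1) = 13×7×11 = 1001
triangle coeff Δ(6,3,5) = 1/675675
Σ_t [1,3]: t=1:−1/8640 t=2:+1/2304 t=3:−1/8640 = 7/34560
(3j)²=7/429 [(6 3 5; 0 0 0)], sign=-1
Σ_t [0,0]: t=0:+1/1935360 = 1/1935360
(3j)²=1/91 [(6 3 5; 6 -3 -3)], sign=+1
⇒ 4πI² = 7/39
I = (-1)√(7/39/(4π)) = -0.11951207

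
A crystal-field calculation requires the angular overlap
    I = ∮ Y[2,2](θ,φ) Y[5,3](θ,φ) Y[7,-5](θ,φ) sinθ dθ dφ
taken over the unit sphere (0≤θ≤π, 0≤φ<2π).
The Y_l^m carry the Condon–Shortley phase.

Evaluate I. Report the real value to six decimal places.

-0.252127

Rules hold: Σm=0, L=14 even, 3≤7≤7.
N = 5·11·15 = 825
Δ = 0!·4!·10!/15! = 1/15015
Racah Σ t=0..0: t=0:+1/57600 = 1/57600
⇒ 3j(2 5 7; 0 0 0)² = 21/715, sgn -1
Racah Σ t=0..0: t=0:+1/1935360 = 1/1935360
⇒ 3j(2 5 7; 2 3 -5)² = 3/91, sgn +1
4πI² = N·(3j₀)²·(3jₘ)² = 135/169
I = -1·√(0.798817/4π) = -0.25212656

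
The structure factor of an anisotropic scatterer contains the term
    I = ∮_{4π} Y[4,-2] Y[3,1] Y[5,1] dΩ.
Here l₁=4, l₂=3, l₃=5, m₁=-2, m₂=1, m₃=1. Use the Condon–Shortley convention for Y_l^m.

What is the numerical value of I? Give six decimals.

Checks pass: Σm=0; 12 even; l₃=5∈[1,7].
(2·4+1)(2·3+1)(2·5+1) = 693
Δ: 2! 6! 4! / 13! → 1/180180
sum: t=0:+1/576 t=1:−1/144 t=2:+1/576 = -1/288
3j²(4 3 5; 0 0 0) = Δ·Π!·Σ² = 20/1001  (sign +1)
sum: t=0:+1/34560 t=1:−1/720 t=2:+1/384 = 43/34560
3j²(4 3 5; -2 1 1) = Δ·Π!·Σ² = 1849/180180  (sign +1)
combine: 4πI² = 693·20/1001·1849/180180 = 1849/13013
take √, sign +1: I = 0.10633465

0.106335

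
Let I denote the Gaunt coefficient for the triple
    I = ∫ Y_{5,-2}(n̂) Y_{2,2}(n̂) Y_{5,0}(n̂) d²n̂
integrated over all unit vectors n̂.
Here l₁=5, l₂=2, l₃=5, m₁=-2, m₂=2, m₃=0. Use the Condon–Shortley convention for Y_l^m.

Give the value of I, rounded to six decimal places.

Checks pass: Σm=0; 12 even; l₃=5∈[3,7].
(2·5+1)(2·2+1)(2·5+1) = 605
Δ: 2! 8! 2! / 13! → 1/38610
sum: t=0:+1/2880 t=1:−1/576 t=2:+1/2880 = -1/960
3j²(5 2 5; 0 0 0) = Δ·Π!·Σ² = 10/429  (sign +1)
sum: t=2:+1/2880 = 1/2880
3j²(5 2 5; -2 2 0) = Δ·Π!·Σ² = 14/429  (sign -1)
combine: 4πI² = 605·10/429·14/429 = 700/1521
take √, sign -1: I = -0.19137248

-0.191372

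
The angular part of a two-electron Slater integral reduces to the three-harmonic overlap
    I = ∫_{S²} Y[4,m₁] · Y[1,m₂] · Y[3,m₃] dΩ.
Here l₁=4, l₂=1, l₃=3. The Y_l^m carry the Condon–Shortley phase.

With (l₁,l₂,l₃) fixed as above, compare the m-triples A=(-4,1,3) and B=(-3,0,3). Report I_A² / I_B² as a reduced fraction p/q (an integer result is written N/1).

l's match ⇒ only the (l;m) 3-j factors differ between A and B.
A: triangle coeff Δ(4,1,3) = 1/252; Σ_t [2,2]: t=2:+1/1440 = 1/1440; (3j)²=1/9 [(4 1 3; -4 1 3)], sign=+1
B: triangle coeff Δ(4,1,3) = 1/252; Σ_t [1,1]: t=1:−1/720 = -1/720; (3j)²=1/36 [(4 1 3; -3 0 3)], sign=-1
I_A²/I_B² = (1/9)/(1/36) = 4/1

4/1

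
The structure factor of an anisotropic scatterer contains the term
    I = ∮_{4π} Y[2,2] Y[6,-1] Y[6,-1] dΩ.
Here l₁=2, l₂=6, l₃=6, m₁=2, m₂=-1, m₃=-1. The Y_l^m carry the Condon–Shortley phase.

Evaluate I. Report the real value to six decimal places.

0.196649

Rules hold: Σm=0, L=14 even, 4≤6≤8.
N = 5·13·13 = 845
Δ = 2!·2!·10!/15! = 1/90090
Racah Σ t=0..2: t=0:+1/69120 t=1:−1/14400 t=2:+1/69120 = -7/172800
⇒ 3j(2 6 6; 0 0 0)² = 14/715, sgn -1
Racah Σ t=0..0: t=0:+1/57600 = 1/57600
⇒ 3j(2 6 6; 2 -1 -1)² = 21/715, sgn -1
4πI² = N·(3j₀)²·(3jₘ)² = 294/605
I = +1·√(0.48595/4π) = 0.19664868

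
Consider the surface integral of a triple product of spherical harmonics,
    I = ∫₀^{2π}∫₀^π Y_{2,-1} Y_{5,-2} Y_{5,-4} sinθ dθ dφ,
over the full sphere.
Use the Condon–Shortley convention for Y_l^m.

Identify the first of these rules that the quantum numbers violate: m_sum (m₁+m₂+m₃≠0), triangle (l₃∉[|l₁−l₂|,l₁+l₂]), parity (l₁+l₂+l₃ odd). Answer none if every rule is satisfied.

Σmᵢ = -7  ✗
l₃∈[|l₁−l₂|,l₁+l₂]=[3,7], have l₃=5
Σlᵢ = 12 ⇒ even

m_sum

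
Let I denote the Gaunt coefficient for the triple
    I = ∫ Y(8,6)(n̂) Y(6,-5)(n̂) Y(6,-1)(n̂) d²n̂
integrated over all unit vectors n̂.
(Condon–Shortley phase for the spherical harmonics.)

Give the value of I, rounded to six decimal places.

Checks pass: Σm=0; 20 even; l₃=6∈[2,14].
(2·8+1)(2·6+1)(2·6+1) = 2873
Δ: 8! 8! 4! / 21! → 1/1309458150
sum: t=2:+1/49766400 t=3:−1/3110400 t=4:+1/1327104 t=5:−1/3110400 t=6:+1/49766400 = 1/6635520
3j²(8 6 6; 0 0 0) = Δ·Π!·Σ² = 350/46189  (sign +1)
sum: t=0:+1/348364800 t=1:−1/609638400 = 1/812851200
3j²(8 6 6; 6 -5 -1) = Δ·Π!·Σ² = 11/2261  (sign -1)
combine: 4πI² = 2873·350/46189·11/2261 = 650/6137
take √, sign -1: I = -0.09180655

-0.091807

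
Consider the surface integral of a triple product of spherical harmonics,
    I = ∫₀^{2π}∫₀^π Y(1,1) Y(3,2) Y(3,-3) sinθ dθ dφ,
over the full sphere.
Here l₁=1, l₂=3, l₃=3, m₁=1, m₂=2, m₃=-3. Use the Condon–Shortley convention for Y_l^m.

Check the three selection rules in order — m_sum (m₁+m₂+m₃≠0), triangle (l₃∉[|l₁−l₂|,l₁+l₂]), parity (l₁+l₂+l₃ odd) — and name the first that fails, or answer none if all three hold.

parity

m₁+m₂+m₃ = 1 + 2 − 3 = 0  ✓
triangle: |1−3|=2 ≤ l₃=3 ≤ 1+3=4  ✓
parity: l₁+l₂+l₃ = 7 is odd  ✗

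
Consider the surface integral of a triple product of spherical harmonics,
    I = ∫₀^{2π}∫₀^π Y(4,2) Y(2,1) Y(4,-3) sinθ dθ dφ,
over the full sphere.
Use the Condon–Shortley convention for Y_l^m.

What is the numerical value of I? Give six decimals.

m-sum 0 ✓  L=10 even ✓  2≤4≤6 ✓
Π(2lᵢ+1) = 9×5×9 = 405
triangle coeff Δ(4,2,4) = 1/13860
Σ_t [0,2]: t=0:+1/192 t=1:−1/36 t=2:+1/192 = -5/288
(3j)²=20/693 [(4 2 4; 0 0 0)], sign=-1
Σ_t [1,2]: t=1:−1/240 t=2:+1/1440 = -1/288
(3j)²=5/132 [(4 2 4; 2 1 -3)], sign=+1
⇒ 4πI² = 375/847
I = (-1)√(375/847/(4π)) = -0.18770204

-0.187702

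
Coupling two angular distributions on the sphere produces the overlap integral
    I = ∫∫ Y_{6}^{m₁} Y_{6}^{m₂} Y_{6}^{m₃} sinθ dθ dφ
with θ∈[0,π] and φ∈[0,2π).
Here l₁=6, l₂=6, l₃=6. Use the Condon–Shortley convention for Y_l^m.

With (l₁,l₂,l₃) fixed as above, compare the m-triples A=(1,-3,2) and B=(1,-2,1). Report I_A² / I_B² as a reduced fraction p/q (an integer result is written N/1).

9/40

l's match ⇒ only the (l;m) 3-j factors differ between A and B.
A: triangle coeff Δ(6,6,6) = 1/325909584; Σ_t [0,3]: t=0:+1/3110400 t=1:−1/276480 t=2:+1/207360 t=3:−1/1244160 = 1/1382400; (3j)²=189/92378 [(6 6 6; 1 -3 2)], sign=+1
B: triangle coeff Δ(6,6,6) = 1/325909584; Σ_t [0,4]: t=0:+1/4147200 t=1:−1/207360 t=2:+1/82944 t=3:−1/207360 t=4:+1/4147200 = 1/345600; (3j)²=420/46189 [(6 6 6; 1 -2 1)], sign=-1
I_A²/I_B² = (189/92378)/(420/46189) = 9/40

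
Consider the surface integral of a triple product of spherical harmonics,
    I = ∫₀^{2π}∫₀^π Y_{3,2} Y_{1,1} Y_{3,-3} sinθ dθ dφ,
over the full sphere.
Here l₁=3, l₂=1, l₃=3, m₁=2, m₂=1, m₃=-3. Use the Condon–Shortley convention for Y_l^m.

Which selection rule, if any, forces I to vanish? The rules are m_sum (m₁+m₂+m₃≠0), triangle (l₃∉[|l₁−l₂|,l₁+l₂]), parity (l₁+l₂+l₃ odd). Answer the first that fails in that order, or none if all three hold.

parity

Σmᵢ = 0  ✓
l₃∈[|l₁−l₂|,l₁+l₂]=[2,4], have l₃=3  ✓
Σlᵢ = 7 ⇒ odd  ✗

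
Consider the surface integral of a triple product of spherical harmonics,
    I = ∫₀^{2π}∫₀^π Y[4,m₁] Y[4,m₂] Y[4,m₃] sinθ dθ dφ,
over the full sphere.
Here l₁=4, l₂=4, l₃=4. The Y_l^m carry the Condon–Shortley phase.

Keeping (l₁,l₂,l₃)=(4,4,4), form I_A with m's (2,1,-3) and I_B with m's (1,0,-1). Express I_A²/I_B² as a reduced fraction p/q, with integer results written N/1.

l's match ⇒ only the (l;m) 3-j factors differ between A and B.
A: triangle coeff Δ(4,4,4) = 1/450450; Σ_t [1,2]: t=1:−1/864 t=2:+1/576 = 1/1728; (3j)²=5/1287 [(4 4 4; 2 1 -3)], sign=-1
B: triangle coeff Δ(4,4,4) = 1/450450; Σ_t [0,3]: t=0:+1/3456 t=1:−1/144 t=2:+1/96 t=3:−1/864 = 1/384; (3j)²=9/2002 [(4 4 4; 1 0 -1)], sign=-1
I_A²/I_B² = (5/1287)/(9/2002) = 70/81

70/81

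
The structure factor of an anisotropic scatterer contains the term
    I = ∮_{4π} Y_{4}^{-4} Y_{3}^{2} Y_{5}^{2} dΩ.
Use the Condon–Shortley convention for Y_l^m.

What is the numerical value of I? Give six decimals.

Rules hold: Σm=0, L=12 even, 1≤5≤7.
N = 9·7·11 = 693
Δ = 2!·6!·4!/13! = 1/180180
Racah Σ t=0..2: t=0:+1/576 t=1:−1/144 t=2:+1/576 = -1/288
⇒ 3j(4 3 5; 0 0 0)² = 20/1001, sgn +1
Racah Σ t=2..2: t=2:+1/8640 = 1/8640
⇒ 3j(4 3 5; -4 2 2)² = 14/1287, sgn -1
4πI² = N·(3j₀)²·(3jₘ)² = 280/1859
I = -1·√(0.150619/4π) = -0.10947990

-0.109480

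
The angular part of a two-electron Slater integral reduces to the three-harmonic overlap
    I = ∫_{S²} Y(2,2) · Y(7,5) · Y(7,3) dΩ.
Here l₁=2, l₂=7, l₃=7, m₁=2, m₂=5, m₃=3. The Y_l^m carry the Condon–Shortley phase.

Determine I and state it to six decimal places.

Σmᵢ = 10 ≠ 0, so the φ-integral vanishes; I = 0

0.000000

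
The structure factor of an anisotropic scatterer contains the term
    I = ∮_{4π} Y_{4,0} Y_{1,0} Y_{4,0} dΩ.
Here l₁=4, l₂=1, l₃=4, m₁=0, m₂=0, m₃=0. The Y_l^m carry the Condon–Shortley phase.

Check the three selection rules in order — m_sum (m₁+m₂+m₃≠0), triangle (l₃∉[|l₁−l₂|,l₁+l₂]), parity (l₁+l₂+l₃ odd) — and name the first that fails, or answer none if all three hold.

m₁+m₂+m₃ = 0 + 0 + 0 = 0  ✓
triangle: |4−1|=3 ≤ l₃=4 ≤ 4+1=5  ✓
parity: l₁+l₂+l₃ = 9 is odd  ✗

parity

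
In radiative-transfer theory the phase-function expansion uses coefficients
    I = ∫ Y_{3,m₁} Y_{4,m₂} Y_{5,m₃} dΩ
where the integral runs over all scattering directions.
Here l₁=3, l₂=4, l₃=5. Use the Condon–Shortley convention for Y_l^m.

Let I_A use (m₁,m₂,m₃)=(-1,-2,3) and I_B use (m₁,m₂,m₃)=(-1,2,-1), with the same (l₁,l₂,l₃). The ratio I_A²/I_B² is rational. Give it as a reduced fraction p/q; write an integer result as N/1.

3402/1849

l's match ⇒ only the (l;m) 3-j factors differ between A and B.
A: triangle coeff Δ(3,4,5) = 1/180180; Σ_t [0,2]: t=0:+1/2304 t=1:−1/720 t=2:+1/5760 = -1/1280; (3j)²=27/1430 [(3 4 5; -1 -2 3)], sign=-1
B: triangle coeff Δ(3,4,5) = 1/180180; Σ_t [0,2]: t=0:+1/34560 t=1:−1/720 t=2:+1/384 = 43/34560; (3j)²=1849/180180 [(3 4 5; -1 2 -1)], sign=+1
I_A²/I_B² = (27/1430)/(1849/180180) = 3402/1849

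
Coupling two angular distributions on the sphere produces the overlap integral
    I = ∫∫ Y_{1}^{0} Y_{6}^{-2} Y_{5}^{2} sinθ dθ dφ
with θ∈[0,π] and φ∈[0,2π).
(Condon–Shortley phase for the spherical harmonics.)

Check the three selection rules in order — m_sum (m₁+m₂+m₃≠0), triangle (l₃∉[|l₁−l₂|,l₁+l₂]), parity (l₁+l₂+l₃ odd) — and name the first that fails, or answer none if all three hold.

m₁+m₂+m₃ = 0 − 2 + 2 = 0  ✓
triangle: |1−6|=5 ≤ l₃=5 ≤ 1+6=7  ✓
parity: l₁+l₂+l₃ = 12 is even  ✓

none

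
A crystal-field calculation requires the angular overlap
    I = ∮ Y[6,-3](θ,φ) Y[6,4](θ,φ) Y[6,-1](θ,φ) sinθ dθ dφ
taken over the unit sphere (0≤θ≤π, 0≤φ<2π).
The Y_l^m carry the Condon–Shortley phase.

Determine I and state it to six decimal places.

-0.084679

m-sum 0 ✓  L=18 even ✓  0≤6≤12 ✓
Π(2lᵢ+1) = 13×13×13 = 2197
triangle coeff Δ(6,6,6) = 1/325909584
Σ_t [0,6]: t=0:+1/373248000 t=1:−1/1728000 t=2:+1/110592 t=3:−1/46656 t=4:+1/110592 t=5:−1/1728000 t=6:+1/373248000 = -7/1555200
(3j)²=400/46189 [(6 6 6; 0 0 0)], sign=-1
Σ_t [4,6]: t=4:+1/4147200 t=5:−1/691200 t=6:+1/1244160 = -1/2488320
(3j)²=875/184756 [(6 6 6; -3 4 -1)], sign=+1
⇒ 4πI² = 1137500/12623809
I = (-1)√(1137500/12623809/(4π)) = -0.08467897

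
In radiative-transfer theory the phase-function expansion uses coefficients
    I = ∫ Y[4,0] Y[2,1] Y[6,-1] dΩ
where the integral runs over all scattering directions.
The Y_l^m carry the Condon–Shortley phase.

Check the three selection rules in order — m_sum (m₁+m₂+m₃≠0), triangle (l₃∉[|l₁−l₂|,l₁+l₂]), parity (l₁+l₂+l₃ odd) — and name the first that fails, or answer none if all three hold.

m₁+m₂+m₃ = 0 + 1 − 1 = 0  ✓
triangle: |4−2|=2 ≤ l₃=6 ≤ 4+2=6  ✓
parity: l₁+l₂+l₃ = 12 is even  ✓

none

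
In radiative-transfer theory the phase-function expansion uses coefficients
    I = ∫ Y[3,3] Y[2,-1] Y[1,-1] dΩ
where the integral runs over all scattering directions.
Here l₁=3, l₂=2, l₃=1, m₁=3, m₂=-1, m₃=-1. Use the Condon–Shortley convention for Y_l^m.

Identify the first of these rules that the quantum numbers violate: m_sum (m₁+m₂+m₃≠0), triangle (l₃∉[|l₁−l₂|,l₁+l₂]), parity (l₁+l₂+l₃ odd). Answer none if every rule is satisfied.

m_sum

azimuthal sum: 3 − 1 − 1 = 1  ✗
1 ≤ 1 ≤ 5 (triangle on l)
L = 3 + 2 + 1 = 6 (even)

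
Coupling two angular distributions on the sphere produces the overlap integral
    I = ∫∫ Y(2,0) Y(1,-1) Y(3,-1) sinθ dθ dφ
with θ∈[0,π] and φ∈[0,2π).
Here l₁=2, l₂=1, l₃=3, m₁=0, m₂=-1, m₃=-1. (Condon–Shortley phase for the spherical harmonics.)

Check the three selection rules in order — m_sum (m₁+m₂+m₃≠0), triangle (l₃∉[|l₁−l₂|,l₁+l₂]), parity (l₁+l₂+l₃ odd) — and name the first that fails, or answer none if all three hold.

m_sum

m₁+m₂+m₃ = 0 − 1 − 1 = -2  ✗
triangle: |2−1|=1 ≤ l₃=3 ≤ 2+1=3
parity: l₁+l₂+l₃ = 6 is even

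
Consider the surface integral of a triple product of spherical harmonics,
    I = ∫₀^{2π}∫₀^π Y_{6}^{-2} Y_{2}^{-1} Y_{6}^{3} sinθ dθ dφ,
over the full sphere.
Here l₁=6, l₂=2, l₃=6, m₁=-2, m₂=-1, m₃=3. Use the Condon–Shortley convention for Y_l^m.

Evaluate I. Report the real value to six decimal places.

Checks pass: Σm=0; 14 even; l₃=6∈[4,8].
(2·6+1)(2·2+1)(2·6+1) = 845
Δ: 2! 10! 2! / 15! → 1/90090
sum: t=0:+1/69120 t=1:−1/14400 t=2:+1/69120 = -7/172800
3j²(6 2 6; 0 0 0) = Δ·Π!·Σ² = 14/715  (sign -1)
sum: t=0:+1/161280 t=1:−1/60480 = -1/96768
3j²(6 2 6; -2 -1 3) = Δ·Π!·Σ² = 15/1001  (sign +1)
combine: 4πI² = 845·14/715·15/1001 = 30/121
take √, sign -1: I = -0.14046335

-0.140463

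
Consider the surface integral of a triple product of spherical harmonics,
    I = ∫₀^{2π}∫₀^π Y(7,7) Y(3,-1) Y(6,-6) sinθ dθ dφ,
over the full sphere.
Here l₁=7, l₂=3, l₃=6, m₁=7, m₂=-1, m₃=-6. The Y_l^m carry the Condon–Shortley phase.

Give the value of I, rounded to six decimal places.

0.220392

Checks pass: Σm=0; 16 even; l₃=6∈[4,10].
(2·7+1)(2·3+1)(2·6+1) = 1365
Δ: 4! 10! 2! / 17! → 1/2042040
sum: t=1:−1/207360 t=2:+1/57600 t=3:−1/207360 = 1/129600
3j²(7 3 6; 0 0 0) = Δ·Π!·Σ² = 168/12155  (sign +1)
sum: t=0:+1/174182400 = 1/174182400
3j²(7 3 6; 7 -1 -6) = Δ·Π!·Σ² = 11/340  (sign +1)
combine: 4πI² = 1365·168/12155·11/340 = 882/1445
take √, sign +1: I = 0.22039180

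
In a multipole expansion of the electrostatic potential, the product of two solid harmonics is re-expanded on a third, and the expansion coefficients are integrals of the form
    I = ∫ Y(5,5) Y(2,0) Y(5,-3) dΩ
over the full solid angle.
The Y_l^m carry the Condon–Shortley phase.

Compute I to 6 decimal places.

0.000000

5 + 0 − 3 = 2 ≠ 0: azimuthal integral kills it; I = 0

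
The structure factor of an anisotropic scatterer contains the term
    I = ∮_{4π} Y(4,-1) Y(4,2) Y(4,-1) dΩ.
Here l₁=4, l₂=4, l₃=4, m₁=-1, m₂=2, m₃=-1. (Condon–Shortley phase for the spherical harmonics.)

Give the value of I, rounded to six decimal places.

m-sum 0 ✓  L=12 even ✓  0≤4≤8 ✓
Π(2lᵢ+1) = 9×9×9 = 729
triangle coeff Δ(4,4,4) = 1/450450
Σ_t [0,4]: t=0:+1/13824 t=1:−1/216 t=2:+1/64 t=3:−1/216 t=4:+1/13824 = 5/768
(3j)²=18/1001 [(4 4 4; 0 0 0)], sign=+1
Σ_t [2,4]: t=2:+1/576 t=3:−1/144 t=4:+1/576 = -1/288
(3j)²=20/1001 [(4 4 4; -1 2 -1)], sign=+1
⇒ 4πI² = 262440/1002001
I = (+1)√(262440/1002001/(4π)) = 0.14436968

0.144370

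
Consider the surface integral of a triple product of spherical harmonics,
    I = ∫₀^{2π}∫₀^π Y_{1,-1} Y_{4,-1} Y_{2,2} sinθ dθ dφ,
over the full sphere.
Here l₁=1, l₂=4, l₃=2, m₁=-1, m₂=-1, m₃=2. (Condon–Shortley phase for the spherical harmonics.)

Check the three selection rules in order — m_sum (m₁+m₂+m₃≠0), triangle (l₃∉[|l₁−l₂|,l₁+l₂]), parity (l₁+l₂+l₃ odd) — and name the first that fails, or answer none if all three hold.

azimuthal sum: -1 − 1 + 2 = 0  ✓
3 ≤ 2 ≤ 5 (triangle on l)  ✗
L = 1 + 4 + 2 = 7 (odd)

triangle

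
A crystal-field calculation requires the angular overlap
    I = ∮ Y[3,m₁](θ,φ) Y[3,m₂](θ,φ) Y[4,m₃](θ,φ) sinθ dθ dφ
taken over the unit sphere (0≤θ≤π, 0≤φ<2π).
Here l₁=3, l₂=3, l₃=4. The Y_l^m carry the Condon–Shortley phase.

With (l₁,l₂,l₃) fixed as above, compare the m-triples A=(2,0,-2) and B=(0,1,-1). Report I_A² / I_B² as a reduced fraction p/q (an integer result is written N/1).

1/5

Shared (l₁,l₂,l₃)=(3,3,4): N and (l;000)² cancel in I_A²/I_B².
A: Δ = 2!·4!·4!/11! = 1/34650; Racah Σ t=0..1: t=0:+1/72 t=1:−1/96 = 1/288; ⇒ 3j(3 3 4; 2 0 -2)² = 1/462, sgn +1
B: Δ = 2!·4!·4!/11! = 1/34650; Racah Σ t=0..2: t=0:+1/288 t=1:−1/24 t=2:+1/48 = -5/288; ⇒ 3j(3 3 4; 0 1 -1)² = 5/462, sgn +1
I_A²/I_B² = (1/462)/(5/462) = 1/5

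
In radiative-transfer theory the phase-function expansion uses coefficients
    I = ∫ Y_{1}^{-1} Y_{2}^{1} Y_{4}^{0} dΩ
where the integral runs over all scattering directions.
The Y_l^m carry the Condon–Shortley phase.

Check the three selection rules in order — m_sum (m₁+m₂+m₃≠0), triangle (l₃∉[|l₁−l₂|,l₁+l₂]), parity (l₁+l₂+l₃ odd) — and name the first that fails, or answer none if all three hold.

m₁+m₂+m₃ = -1 + 1 + 0 = 0  ✓
triangle: |1−2|=1 ≤ l₃=4 ≤ 1+2=3  ✗
parity: l₁+l₂+l₃ = 7 is odd

triangle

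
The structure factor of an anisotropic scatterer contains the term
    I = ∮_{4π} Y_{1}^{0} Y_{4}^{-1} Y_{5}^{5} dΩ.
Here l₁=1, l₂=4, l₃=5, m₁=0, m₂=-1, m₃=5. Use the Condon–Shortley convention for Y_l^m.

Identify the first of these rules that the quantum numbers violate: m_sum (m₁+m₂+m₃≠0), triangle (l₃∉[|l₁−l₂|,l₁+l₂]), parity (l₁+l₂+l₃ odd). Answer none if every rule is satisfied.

azimuthal sum: 0 − 1 + 5 = 4  ✗
3 ≤ 5 ≤ 5 (triangle on l)
L = 1 + 4 + 5 = 10 (even)

m_sum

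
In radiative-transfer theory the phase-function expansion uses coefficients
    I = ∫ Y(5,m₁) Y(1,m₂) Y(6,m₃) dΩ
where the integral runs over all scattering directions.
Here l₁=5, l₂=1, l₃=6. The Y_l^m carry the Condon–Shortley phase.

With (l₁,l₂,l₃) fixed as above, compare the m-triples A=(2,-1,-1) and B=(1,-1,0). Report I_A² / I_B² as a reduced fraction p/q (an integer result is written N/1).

l's match ⇒ only the (l;m) 3-j factors differ between A and B.
A: triangle coeff Δ(5,1,6) = 1/858; Σ_t [0,0]: t=0:+1/60480 = 1/60480; (3j)²=5/429 [(5 1 6; 2 -1 -1)], sign=-1
B: triangle coeff Δ(5,1,6) = 1/858; Σ_t [0,0]: t=0:+1/34560 = 1/34560; (3j)²=5/286 [(5 1 6; 1 -1 0)], sign=+1
I_A²/I_B² = (5/429)/(5/286) = 2/3

2/3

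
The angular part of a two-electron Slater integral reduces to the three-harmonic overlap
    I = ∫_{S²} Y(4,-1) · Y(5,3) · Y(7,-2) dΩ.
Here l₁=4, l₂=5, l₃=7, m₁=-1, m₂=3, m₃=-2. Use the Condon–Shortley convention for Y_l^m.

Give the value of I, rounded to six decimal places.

-0.140275

m-sum 0 ✓  L=16 even ✓  1≤7≤9 ✓
Π(2lᵢ+1) = 9×11×15 = 1485
triangle coeff Δ(4,5,7) = 1/6126120
Σ_t [0,2]: t=0:+1/69120 t=1:−1/20736 t=2:+1/69120 = -1/51840
(3j)²=280/21879 [(4 5 7; 0 0 0)], sign=+1
Σ_t [0,2]: t=0:+1/9676800 t=1:−1/241920 t=2:+1/103680 = 163/29030400
(3j)²=26569/2042040 [(4 5 7; -1 3 -2)], sign=-1
⇒ 4πI² = 132845/537251
I = (-1)√(132845/537251/(4π)) = -0.14027461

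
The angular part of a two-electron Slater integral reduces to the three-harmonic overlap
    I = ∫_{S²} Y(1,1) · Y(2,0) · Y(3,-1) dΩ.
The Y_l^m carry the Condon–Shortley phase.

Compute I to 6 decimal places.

-0.202301

Rules hold: Σm=0, L=6 even, 1≤3≤3.
N = 3·5·7 = 105
Δ = 0!·2!·4!/7! = 1/105
Racah Σ t=0..0: t=0:+1/4 = 1/4
⇒ 3j(1 2 3; 0 0 0)² = 3/35, sgn -1
Racah Σ t=0..0: t=0:+1/8 = 1/8
⇒ 3j(1 2 3; 1 0 -1)² = 2/35, sgn +1
4πI² = N·(3j₀)²·(3jₘ)² = 18/35
I = -1·√(0.514286/4π) = -0.20230066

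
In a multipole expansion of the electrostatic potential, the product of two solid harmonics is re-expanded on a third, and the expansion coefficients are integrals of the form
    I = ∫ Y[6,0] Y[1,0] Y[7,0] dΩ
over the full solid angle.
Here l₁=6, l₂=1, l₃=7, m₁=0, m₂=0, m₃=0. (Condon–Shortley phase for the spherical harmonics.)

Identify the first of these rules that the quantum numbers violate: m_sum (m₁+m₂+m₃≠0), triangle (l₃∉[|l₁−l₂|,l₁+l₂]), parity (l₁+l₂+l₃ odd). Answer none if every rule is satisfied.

azimuthal sum: 0 + 0 + 0 = 0  ✓
5 ≤ 7 ≤ 7 (triangle on l)  ✓
L = 6 + 1 + 7 = 14 (even)  ✓

none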